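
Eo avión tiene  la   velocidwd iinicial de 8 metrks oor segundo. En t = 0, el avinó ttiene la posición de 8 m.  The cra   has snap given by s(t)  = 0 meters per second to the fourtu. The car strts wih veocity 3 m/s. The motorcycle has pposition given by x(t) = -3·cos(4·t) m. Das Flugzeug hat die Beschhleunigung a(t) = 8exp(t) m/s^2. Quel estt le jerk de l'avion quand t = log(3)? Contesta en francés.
En partant de l'accélération a(t) = 8·exp(t), nous prenons 1 dérivée. En dérivant l'accélération, nous obtenons le jerk: j(t) = 8·exp(t). En utilisant j(t) = 8·exp(t) et en substituant t = log(3), nous trouvons j = 24.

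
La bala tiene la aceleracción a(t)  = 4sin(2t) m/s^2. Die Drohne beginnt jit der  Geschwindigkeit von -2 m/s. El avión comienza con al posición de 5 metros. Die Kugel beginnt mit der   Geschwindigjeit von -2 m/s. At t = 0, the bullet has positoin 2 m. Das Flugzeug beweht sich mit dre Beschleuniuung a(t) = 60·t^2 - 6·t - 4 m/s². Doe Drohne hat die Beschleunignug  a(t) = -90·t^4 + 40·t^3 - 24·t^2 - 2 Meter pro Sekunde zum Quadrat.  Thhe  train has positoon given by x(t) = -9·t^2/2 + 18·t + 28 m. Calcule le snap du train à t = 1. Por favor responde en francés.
Pour résoudre ceci, nous devons prendre 4 dérivées de notre équation de la position x(t) = -9·t^2/2 + 18·t + 28. La dérivée de la position donne la vitesse: v(t) = 18 - 9·t. La dérivée de la vitesse donne l'accélération: a(t) = -9. La dérivée de l'accélération donne le jerk: j(t) = 0. En dérivant le jerk, nous obtenons le snap: s(t) = 0. Nous avons le snap s(t) = 0. En substituant t = 1: s(1) = 0.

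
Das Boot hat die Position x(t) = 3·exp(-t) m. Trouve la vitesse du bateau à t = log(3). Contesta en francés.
Nous devons dériver notre équation de la position x(t) = 3·exp(-t) 1 fois. En prenant d/dt de x(t), nous trouvons v(t) = -3·exp(-t). De l'équation de la vitesse v(t) = -3·exp(-t), nous substituons t = log(3) pour obtenir v = -1.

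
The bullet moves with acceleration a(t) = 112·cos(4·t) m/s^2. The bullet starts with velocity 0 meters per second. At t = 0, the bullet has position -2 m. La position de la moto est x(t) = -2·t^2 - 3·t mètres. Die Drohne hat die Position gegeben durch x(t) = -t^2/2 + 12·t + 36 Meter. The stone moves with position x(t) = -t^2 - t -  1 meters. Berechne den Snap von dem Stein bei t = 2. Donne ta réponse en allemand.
Um dies zu lösen, müssen wir 4 Ableitungen unserer Gleichung für die Position x(t) = -t^2 - t - 1 nehmen. Mit d/dt von x(t) finden wir v(t) = -2·t - 1. Durch Ableiten von der Geschwindigkeit erhalten wir die Beschleunigung: a(t) = -2. Durch Ableiten von der Beschleunigung erhalten wir den Ruck: j(t) = 0. Mit d/dt von j(t) finden wir s(t) = 0. Mit s(t) = 0 und Einsetzen von t = 2, finden wir s = 0.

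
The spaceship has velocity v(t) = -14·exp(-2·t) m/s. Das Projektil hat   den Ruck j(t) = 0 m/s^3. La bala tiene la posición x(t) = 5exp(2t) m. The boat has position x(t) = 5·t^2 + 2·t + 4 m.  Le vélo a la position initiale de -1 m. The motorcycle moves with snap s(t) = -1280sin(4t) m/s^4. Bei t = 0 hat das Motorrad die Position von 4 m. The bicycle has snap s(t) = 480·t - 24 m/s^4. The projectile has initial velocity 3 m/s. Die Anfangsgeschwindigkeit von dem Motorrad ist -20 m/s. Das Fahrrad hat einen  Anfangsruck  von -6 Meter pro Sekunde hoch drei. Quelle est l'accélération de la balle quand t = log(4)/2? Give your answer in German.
Ausgehend von der Position x(t) = 5·exp(2·t), nehmen wir 2 Ableitungen. Mit d/dt von x(t) finden wir v(t) = 10·exp(2·t). Die Ableitung von der Geschwindigkeit ergibt die Beschleunigung: a(t) = 20·exp(2·t). Wir haben die Beschleunigung a(t) = 20·exp(2·t). Durch Einsetzen von t = log(4)/2: a(log(4)/2) = 80.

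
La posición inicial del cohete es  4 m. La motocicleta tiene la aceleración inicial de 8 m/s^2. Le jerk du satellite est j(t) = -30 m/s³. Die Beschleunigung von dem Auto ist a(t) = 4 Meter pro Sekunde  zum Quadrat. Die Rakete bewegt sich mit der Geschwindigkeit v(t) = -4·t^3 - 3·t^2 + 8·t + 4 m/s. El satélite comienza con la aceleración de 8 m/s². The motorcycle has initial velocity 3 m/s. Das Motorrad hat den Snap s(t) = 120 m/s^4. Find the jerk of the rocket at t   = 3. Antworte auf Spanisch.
Partiendo de la velocidad v(t) = -4·t^3 - 3·t^2 + 8·t + 4, tomamos 2 derivadas. La derivada de la velocidad da la aceleración: a(t) = -12·t^2 - 6·t + 8. La derivada de la aceleración da la sacudida: j(t) = -24·t - 6. Usando j(t) = -24·t - 6 y sustituyendo t = 3, encontramos j = -78.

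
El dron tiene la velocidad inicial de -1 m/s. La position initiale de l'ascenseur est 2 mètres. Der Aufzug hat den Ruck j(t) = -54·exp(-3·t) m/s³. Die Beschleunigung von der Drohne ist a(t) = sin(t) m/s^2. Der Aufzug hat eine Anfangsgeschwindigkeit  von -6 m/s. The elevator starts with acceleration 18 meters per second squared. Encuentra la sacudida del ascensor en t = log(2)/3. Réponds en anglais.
We have jerk j(t) = -54·exp(-3·t). Substituting t = log(2)/3: j(log(2)/3) = -27.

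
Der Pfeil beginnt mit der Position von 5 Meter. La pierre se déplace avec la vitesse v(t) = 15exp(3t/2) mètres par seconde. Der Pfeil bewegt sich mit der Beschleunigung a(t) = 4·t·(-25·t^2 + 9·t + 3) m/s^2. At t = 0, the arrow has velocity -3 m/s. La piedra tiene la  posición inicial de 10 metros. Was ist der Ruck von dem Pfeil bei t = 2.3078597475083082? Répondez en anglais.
Starting from acceleration a(t) = 4·t·(-25·t^2 + 9·t + 3), we take 1 derivative. Differentiating acceleration, we get jerk: j(t) = -100·t^2 + 4·t·(9 - 50·t) + 36·t + 12. We have jerk j(t) = -100·t^2 + 4·t·(9 - 50·t) + 36·t + 12. Substituting t = 2.3078597475083082: j(2.3078597475083082) = -1419.69908243014.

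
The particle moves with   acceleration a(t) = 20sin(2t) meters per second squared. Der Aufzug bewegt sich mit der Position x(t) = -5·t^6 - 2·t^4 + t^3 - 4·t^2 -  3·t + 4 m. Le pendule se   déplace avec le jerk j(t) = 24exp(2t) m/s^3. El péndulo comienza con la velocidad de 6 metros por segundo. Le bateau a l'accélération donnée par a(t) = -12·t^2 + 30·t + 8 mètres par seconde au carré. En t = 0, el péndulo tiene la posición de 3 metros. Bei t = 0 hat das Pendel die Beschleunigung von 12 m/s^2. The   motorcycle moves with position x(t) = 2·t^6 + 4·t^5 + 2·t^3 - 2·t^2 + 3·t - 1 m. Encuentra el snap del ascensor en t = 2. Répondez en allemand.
Wir müssen unsere Gleichung für die Position x(t) = -5·t^6 - 2·t^4 + t^3 - 4·t^2 - 3·t + 4 4-mal ableiten. Durch Ableiten von der Position erhalten wir die Geschwindigkeit: v(t) = -30·t^5 - 8·t^3 + 3·t^2 - 8·t - 3. Durch Ableiten von der Geschwindigkeit erhalten wir die Beschleunigung: a(t) = -150·t^4 - 24·t^2 + 6·t - 8. Durch Ableiten von der Beschleunigung erhalten wir den Ruck: j(t) = -600·t^3 - 48·t + 6. Durch Ableiten von dem Ruck erhalten wir den Snap: s(t) = -1800·t^2 - 48. Mit s(t) = -1800·t^2 - 48 und Einsetzen von t = 2, finden wir s = -7248.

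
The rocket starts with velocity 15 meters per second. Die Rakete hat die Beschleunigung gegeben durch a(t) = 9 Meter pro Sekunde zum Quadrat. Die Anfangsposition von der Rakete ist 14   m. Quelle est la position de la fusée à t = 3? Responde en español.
Debemos encontrar la antiderivada de nuestra ecuación de la aceleración a(t) = 9 2 veces. La antiderivada de la aceleración es la velocidad. Usando v(0) = 15, obtenemos v(t) = 9·t + 15. Integrando la velocidad y usando la condición inicial x(0) = 14, obtenemos x(t) = 9·t^2/2 + 15·t + 14. Tenemos la posición x(t) = 9·t^2/2 + 15·t + 14. Sustituyendo t = 3: x(3) = 199/2.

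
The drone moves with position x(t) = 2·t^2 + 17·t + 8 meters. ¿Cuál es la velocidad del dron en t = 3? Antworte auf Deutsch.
Wir müssen unsere Gleichung für die Position x(t) = 2·t^2 + 17·t + 8 1-mal ableiten. Durch Ableiten von der Position erhalten wir die Geschwindigkeit: v(t) = 4·t + 17. Mit v(t) = 4·t + 17 und Einsetzen von t = 3, finden wir v = 29.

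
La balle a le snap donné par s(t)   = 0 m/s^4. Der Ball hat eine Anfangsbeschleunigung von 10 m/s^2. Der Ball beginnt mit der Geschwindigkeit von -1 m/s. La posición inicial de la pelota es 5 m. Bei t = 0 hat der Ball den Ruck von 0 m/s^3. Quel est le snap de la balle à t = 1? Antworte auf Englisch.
We have snap s(t) = 0. Substituting t = 1: s(1) = 0.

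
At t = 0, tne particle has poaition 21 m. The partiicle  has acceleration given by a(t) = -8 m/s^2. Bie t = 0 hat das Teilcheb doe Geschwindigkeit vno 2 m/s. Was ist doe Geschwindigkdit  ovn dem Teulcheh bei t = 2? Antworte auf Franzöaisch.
Nous devons intégrer notre équation de l'accélération a(t) = -8 1 fois. En intégrant l'accélération et en utilisant la condition initiale v(0) = 2, nous obtenons v(t) = 2 - 8·t. Nous avons la vitesse v(t) = 2 - 8·t. En substituant t = 2: v(2) = -14.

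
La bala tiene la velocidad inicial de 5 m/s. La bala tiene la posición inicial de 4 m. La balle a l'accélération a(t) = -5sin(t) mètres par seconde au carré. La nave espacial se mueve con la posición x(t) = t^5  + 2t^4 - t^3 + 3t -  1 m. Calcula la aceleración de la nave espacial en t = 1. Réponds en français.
Pour résoudre ceci, nous devons prendre 2 dérivées de notre équation de la position x(t) = t^5 + 2·t^4 - t^3 + 3·t - 1. En dérivant la position, nous obtenons la vitesse: v(t) = 5·t^4 + 8·t^3 - 3·t^2 + 3. En dérivant la vitesse, nous obtenons l'accélération: a(t) = 20·t^3 + 24·t^2 - 6·t. En utilisant a(t) = 20·t^3 + 24·t^2 - 6·t et en substituant t = 1, nous trouvons a = 38.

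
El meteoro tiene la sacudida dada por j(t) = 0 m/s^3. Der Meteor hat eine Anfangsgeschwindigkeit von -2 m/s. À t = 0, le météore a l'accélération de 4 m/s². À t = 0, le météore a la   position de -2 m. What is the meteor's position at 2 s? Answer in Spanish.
Necesitamos integrar nuestra ecuación de la sacudida j(t) = 0 3 veces. La antiderivada de la sacudida es la aceleración. Usando a(0) = 4, obtenemos a(t) = 4. La integral de la aceleración, con v(0) = -2, da la velocidad: v(t) = 4·t - 2. La antiderivada de la velocidad, con x(0) = -2, da la posición: x(t) = 2·t^2 - 2·t - 2. Usando x(t) = 2·t^2 - 2·t - 2 y sustituyendo t = 2, encontramos x = 2.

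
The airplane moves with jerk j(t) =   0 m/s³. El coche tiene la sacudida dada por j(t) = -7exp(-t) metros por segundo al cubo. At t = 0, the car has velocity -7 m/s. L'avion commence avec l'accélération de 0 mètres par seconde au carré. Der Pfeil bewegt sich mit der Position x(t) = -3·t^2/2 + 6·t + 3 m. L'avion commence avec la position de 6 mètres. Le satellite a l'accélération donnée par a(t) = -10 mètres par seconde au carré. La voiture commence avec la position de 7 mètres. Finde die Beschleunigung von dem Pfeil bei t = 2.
Wir müssen unsere Gleichung für die Position x(t) = -3·t^2/2 + 6·t + 3 2-mal ableiten. Mit d/dt von x(t) finden wir v(t) = 6 - 3·t. Mit d/dt von v(t) finden wir a(t) = -3. Aus der Gleichung für die Beschleunigung a(t) = -3, setzen wir t = 2 ein und erhalten a = -3.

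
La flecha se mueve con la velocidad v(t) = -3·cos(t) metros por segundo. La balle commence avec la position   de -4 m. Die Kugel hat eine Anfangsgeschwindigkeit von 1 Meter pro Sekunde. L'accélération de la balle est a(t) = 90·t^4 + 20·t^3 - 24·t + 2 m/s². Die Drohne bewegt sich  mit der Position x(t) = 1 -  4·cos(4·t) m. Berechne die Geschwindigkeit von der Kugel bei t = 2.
Um dies zu lösen, müssen wir 1 Stammfunktion unserer Gleichung für die Beschleunigung a(t) = 90·t^4 + 20·t^3 - 24·t + 2 finden. Durch Integration von der Beschleunigung und Verwendung der Anfangsbedingung v(0) = 1, erhalten wir v(t) = 18·t^5 + 5·t^4 - 12·t^2 + 2·t + 1. Aus der Gleichung für die Geschwindigkeit v(t) = 18·t^5 + 5·t^4 - 12·t^2 + 2·t + 1, setzen wir t = 2 ein und erhalten v = 613.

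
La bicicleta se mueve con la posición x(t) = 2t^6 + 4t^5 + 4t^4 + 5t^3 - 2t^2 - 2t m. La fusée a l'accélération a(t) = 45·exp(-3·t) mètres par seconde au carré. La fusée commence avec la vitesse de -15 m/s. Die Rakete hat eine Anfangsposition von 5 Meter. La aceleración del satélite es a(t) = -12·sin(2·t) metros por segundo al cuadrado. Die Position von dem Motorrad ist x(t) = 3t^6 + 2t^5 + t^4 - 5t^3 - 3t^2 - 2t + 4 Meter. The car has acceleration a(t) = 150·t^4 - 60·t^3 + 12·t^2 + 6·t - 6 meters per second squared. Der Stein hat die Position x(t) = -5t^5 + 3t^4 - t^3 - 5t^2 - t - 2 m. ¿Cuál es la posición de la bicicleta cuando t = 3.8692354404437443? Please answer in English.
From the given position equation x(t) = 2·t^6 + 4·t^5 + 4·t^4 + 5·t^3 - 2·t^2 - 2·t, we substitute t = 3.8692354404437443 to get x = 11328.2268491669.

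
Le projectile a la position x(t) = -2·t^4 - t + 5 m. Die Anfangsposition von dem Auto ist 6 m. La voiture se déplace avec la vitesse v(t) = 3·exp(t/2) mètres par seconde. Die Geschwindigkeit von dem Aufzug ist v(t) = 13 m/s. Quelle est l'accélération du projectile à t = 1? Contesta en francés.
Nous devons dériver notre équation de la position x(t) = -2·t^4 - t + 5 2 fois. En dérivant la position, nous obtenons la vitesse: v(t) = -8·t^3 - 1. En dérivant la vitesse, nous obtenons l'accélération: a(t) = -24·t^2. En utilisant a(t) = -24·t^2 et en substituant t = 1, nous trouvons a = -24.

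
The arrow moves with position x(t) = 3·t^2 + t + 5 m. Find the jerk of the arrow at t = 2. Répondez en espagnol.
Para resolver esto, necesitamos tomar 3 derivadas de nuestra ecuación de la posición x(t) = 3·t^2 + t + 5. Derivando la posición, obtenemos la velocidad: v(t) = 6·t + 1. La derivada de la velocidad da la aceleración: a(t) = 6. Derivando la aceleración, obtenemos la sacudida: j(t) = 0. Tenemos la sacudida j(t) = 0. Sustituyendo t = 2: j(2) = 0.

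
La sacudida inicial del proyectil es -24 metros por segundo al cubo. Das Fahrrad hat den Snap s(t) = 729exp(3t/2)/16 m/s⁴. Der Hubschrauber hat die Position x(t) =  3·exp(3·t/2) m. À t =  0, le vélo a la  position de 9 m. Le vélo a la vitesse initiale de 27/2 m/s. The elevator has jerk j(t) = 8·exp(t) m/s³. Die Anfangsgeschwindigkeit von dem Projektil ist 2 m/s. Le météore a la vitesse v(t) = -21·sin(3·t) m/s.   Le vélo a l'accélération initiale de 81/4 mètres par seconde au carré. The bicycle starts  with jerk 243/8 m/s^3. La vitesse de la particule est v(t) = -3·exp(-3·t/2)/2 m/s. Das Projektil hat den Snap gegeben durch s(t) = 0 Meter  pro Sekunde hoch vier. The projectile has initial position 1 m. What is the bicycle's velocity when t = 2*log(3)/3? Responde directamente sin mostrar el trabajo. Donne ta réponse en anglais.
At t = 2*log(3)/3, v = 81/2.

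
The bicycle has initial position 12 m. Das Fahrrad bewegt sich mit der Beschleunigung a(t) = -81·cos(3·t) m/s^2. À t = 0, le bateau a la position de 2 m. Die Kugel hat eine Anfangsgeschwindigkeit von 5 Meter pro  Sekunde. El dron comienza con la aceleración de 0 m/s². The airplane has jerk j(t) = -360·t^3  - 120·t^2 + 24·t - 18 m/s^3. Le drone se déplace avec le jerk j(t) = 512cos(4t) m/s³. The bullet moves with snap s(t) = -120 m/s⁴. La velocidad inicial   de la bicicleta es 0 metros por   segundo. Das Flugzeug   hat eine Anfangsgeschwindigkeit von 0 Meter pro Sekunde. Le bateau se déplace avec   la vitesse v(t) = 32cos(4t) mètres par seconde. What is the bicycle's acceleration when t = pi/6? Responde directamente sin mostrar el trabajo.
The answer is 0.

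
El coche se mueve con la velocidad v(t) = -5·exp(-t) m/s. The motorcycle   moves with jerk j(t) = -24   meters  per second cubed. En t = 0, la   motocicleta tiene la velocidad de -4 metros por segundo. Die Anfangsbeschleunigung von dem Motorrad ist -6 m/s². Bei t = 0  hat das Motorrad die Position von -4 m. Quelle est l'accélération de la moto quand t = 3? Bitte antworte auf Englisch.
We must find the antiderivative of our jerk equation j(t) = -24 1 time. Taking ∫j(t)dt and applying a(0) = -6, we find a(t) = -24·t - 6. From the given acceleration equation a(t) = -24·t - 6, we substitute t = 3 to get a = -78.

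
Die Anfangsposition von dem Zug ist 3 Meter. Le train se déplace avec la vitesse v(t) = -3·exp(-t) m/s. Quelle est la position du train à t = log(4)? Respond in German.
Wir müssen unsere Gleichung für die Geschwindigkeit v(t) = -3·exp(-t) 1-mal integrieren. Das Integral von der Geschwindigkeit, mit x(0) = 3, ergibt die Position: x(t) = 3·exp(-t). Wir haben die Position x(t) = 3·exp(-t). Durch Einsetzen von t = log(4): x(log(4)) = 3/4.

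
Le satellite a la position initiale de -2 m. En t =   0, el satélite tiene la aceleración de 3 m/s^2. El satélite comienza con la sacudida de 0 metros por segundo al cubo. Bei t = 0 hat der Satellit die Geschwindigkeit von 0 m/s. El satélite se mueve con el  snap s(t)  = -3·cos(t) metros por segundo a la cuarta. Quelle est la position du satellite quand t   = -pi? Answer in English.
We must find the antiderivative of our snap equation s(t) = -3·cos(t) 4 times. The integral of snap is jerk. Using j(0) = 0, we get j(t) = -3·sin(t). The integral of jerk, with a(0) = 3, gives acceleration: a(t) = 3·cos(t). The integral of acceleration, with v(0) = 0, gives velocity: v(t) = 3·sin(t). Taking ∫v(t)dt and applying x(0) = -2, we find x(t) = 1 - 3·cos(t). Using x(t) = 1 - 3·cos(t) and substituting t = -pi, we find x = 4.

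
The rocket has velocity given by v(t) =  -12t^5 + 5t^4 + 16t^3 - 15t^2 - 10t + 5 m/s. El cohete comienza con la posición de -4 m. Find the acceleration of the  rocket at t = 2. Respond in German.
Ausgehend von der Geschwindigkeit v(t) = -12·t^5 + 5·t^4 + 16·t^3 - 15·t^2 - 10·t + 5, nehmen wir 1 Ableitung. Mit d/dt von v(t) finden wir a(t) = -60·t^4 + 20·t^3 + 48·t^2 - 30·t - 10. Mit a(t) = -60·t^4 + 20·t^3 + 48·t^2 - 30·t - 10 und Einsetzen von t = 2, finden wir a = -678.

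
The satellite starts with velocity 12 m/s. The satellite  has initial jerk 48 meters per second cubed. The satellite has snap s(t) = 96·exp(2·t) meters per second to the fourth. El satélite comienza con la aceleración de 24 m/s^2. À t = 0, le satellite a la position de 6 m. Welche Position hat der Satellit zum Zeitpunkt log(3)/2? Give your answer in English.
We need to integrate our snap equation s(t) = 96·exp(2·t) 4 times. Finding the integral of s(t) and using j(0) = 48: j(t) = 48·exp(2·t). Finding the integral of j(t) and using a(0) = 24: a(t) = 24·exp(2·t). Taking ∫a(t)dt and applying v(0) = 12, we find v(t) = 12·exp(2·t). The integral of velocity is position. Using x(0) = 6, we get x(t) = 6·exp(2·t). We have position x(t) = 6·exp(2·t). Substituting t = log(3)/2: x(log(3)/2) = 18.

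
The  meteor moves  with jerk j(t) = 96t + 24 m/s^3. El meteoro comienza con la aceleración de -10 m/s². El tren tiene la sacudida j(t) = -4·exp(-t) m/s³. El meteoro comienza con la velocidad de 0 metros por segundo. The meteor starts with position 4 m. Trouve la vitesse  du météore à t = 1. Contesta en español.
Necesitamos integrar nuestra ecuación de la sacudida j(t) = 96·t + 24 2 veces. Integrando la sacudida y usando la condición inicial a(0) = -10, obtenemos a(t) = 48·t^2 + 24·t - 10. Tomando ∫a(t)dt y aplicando v(0) = 0, encontramos v(t) = 2·t·(8·t^2 + 6·t - 5). Tenemos la velocidad v(t) = 2·t·(8·t^2 + 6·t - 5). Sustituyendo t = 1: v(1) = 18.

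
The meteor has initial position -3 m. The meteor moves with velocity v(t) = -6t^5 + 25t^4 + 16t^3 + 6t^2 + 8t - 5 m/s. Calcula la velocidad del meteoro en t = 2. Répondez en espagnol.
Usando v(t) = -6·t^5 + 25·t^4 + 16·t^3 + 6·t^2 + 8·t - 5 y sustituyendo t = 2, encontramos v = 371.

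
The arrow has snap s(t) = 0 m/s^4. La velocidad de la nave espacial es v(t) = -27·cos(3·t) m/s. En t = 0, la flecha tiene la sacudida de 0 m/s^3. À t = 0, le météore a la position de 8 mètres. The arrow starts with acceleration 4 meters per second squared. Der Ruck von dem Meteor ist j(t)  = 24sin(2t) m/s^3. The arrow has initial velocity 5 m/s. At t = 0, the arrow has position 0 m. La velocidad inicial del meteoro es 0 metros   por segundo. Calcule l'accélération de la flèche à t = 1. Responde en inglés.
We must find the antiderivative of our snap equation s(t) = 0 2 times. The antiderivative of snap is jerk. Using j(0) = 0, we get j(t) = 0. Taking ∫j(t)dt and applying a(0) = 4, we find a(t) = 4. We have acceleration a(t) = 4. Substituting t = 1: a(1) = 4.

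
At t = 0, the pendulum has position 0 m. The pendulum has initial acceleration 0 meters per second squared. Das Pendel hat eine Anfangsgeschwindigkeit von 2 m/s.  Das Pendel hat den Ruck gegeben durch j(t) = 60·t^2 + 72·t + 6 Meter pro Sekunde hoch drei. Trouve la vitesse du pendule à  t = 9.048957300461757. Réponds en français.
Nous devons trouver la primitive de notre équation du jerk j(t) = 60·t^2 + 72·t + 6 2 fois. La primitive du jerk est l'accélération. En utilisant a(0) = 0, nous obtenons a(t) = 2·t·(10·t^2 + 18·t + 3). En prenant ∫a(t)dt et en appliquant v(0) = 2, nous trouvons v(t) = 5·t^4 + 12·t^3 + 3·t^2 + 2. En utilisant v(t) = 5·t^4 + 12·t^3 + 3·t^2 + 2 et en substituant t = 9.048957300461757, nous trouvons v = 42663.8312066438.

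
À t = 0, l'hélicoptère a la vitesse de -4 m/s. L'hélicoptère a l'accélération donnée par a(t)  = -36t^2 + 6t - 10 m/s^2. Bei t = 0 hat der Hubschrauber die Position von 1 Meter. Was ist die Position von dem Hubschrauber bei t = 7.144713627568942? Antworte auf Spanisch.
Partiendo de la aceleración a(t) = -36·t^2 + 6·t - 10, tomamos 2 integrales. Tomando ∫a(t)dt y aplicando v(0) = -4, encontramos v(t) = -12·t^3 + 3·t^2 - 10·t - 4. Integrando la velocidad y usando la condición inicial x(0) = 1, obtenemos x(t) = -3·t^4 + t^3 - 5·t^2 - 4·t + 1. Usando x(t) = -3·t^4 + t^3 - 5·t^2 - 4·t + 1 y sustituyendo t = 7.144713627568942, encontramos x = -7735.46585302508.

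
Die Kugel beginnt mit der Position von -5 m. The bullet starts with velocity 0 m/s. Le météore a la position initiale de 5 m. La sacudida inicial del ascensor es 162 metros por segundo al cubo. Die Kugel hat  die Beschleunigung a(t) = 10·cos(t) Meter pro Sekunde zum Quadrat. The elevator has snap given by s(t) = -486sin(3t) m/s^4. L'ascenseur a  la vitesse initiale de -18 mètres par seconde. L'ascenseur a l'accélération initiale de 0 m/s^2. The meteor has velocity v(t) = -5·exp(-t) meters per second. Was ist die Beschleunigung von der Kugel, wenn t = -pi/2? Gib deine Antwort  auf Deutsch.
Wir haben die Beschleunigung a(t) = 10·cos(t). Durch Einsetzen von t = -pi/2: a(-pi/2) = 0.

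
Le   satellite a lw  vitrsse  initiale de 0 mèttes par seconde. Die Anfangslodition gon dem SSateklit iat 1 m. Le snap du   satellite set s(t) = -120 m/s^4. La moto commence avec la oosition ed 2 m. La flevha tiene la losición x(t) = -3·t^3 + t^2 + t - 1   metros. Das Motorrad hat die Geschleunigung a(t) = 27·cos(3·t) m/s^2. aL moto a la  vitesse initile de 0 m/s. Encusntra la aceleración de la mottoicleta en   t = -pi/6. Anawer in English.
We have acceleration a(t) = 27·cos(3·t). Substituting t = -pi/6: a(-pi/6) = 0.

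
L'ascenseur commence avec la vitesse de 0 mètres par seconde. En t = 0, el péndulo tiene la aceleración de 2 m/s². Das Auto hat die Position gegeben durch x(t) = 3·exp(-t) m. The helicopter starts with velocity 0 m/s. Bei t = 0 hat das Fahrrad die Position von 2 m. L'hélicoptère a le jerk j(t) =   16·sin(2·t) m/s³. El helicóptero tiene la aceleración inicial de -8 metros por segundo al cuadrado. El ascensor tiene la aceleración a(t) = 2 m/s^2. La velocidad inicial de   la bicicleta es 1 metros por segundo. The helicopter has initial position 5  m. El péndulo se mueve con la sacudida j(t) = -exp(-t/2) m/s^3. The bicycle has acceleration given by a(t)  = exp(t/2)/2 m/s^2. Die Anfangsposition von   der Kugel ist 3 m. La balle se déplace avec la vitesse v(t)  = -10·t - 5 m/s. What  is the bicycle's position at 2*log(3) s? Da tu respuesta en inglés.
Starting from acceleration a(t) = exp(t/2)/2, we take 2 antiderivatives. The integral of acceleration, with v(0) = 1, gives velocity: v(t) = exp(t/2). Taking ∫v(t)dt and applying x(0) = 2, we find x(t) = 2·exp(t/2). From the given position equation x(t) = 2·exp(t/2), we substitute t = 2*log(3) to get x = 6.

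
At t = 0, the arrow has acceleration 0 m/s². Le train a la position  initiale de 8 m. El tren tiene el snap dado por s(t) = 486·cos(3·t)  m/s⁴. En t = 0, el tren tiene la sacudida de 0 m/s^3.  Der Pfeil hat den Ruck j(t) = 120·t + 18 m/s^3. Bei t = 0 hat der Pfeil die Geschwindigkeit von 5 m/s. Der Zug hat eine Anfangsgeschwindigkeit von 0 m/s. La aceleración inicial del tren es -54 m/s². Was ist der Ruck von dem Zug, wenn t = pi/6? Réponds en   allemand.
Wir müssen unsere Gleichung für den Snap s(t) = 486·cos(3·t) 1-mal integrieren. Mit ∫s(t)dt und Anwendung von j(0) = 0, finden wir j(t) = 162·sin(3·t). Mit j(t) = 162·sin(3·t) und Einsetzen von t = pi/6, finden wir j = 162.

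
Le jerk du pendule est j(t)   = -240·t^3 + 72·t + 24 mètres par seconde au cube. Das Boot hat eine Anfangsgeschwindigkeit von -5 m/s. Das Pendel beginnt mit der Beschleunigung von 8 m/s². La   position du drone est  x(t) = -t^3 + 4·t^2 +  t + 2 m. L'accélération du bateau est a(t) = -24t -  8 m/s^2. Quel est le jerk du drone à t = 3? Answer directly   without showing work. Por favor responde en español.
En t = 3, j = -6.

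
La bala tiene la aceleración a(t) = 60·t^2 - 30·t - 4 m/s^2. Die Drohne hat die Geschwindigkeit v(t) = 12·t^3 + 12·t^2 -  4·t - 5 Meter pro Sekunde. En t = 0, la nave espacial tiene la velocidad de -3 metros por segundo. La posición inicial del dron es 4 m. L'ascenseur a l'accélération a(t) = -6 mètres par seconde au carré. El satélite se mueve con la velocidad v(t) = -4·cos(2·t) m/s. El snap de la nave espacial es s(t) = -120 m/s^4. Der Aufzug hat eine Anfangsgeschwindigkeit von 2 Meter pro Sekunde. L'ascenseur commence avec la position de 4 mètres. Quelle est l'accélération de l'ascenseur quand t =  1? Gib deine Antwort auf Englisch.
We have acceleration a(t) = -6. Substituting t = 1: a(1) = -6.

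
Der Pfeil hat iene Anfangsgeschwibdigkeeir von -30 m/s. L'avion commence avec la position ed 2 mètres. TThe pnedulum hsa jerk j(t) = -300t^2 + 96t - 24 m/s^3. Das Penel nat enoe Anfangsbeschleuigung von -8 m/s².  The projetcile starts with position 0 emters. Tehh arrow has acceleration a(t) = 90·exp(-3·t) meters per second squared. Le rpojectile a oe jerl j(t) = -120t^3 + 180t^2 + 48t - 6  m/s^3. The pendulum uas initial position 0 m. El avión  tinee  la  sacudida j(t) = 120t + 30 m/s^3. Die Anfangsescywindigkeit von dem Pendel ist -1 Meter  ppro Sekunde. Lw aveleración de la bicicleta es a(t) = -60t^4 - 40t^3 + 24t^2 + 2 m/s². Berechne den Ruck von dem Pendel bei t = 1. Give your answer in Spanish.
Usando j(t) = -300·t^2 + 96·t - 24 y sustituyendo t = 1, encontramos j = -228.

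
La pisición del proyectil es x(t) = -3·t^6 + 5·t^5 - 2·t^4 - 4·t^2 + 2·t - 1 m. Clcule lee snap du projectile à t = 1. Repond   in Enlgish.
To solve this, we need to take 4 derivatives of our position equation x(t) = -3·t^6 + 5·t^5 - 2·t^4 - 4·t^2 + 2·t - 1. Taking d/dt of x(t), we find v(t) = -18·t^5 + 25·t^4 - 8·t^3 - 8·t + 2. Differentiating velocity, we get acceleration: a(t) = -90·t^4 + 100·t^3 - 24·t^2 - 8. Taking d/dt of a(t), we find j(t) = -360·t^3 + 300·t^2 - 48·t. Differentiating jerk, we get snap: s(t) = -1080·t^2 + 600·t - 48. Using s(t) = -1080·t^2 + 600·t - 48 and substituting t = 1, we find s = -528.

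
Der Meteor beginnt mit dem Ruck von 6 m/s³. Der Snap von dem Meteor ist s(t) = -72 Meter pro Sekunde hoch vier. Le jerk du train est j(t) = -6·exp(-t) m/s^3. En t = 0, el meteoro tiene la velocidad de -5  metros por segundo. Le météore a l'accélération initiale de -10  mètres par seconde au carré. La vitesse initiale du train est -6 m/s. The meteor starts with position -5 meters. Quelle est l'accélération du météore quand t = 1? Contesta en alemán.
Wir müssen unsere Gleichung für den Snap s(t) = -72 2-mal integrieren. Die Stammfunktion von dem Snap ist der Ruck. Mit j(0) = 6 erhalten wir j(t) = 6 - 72·t. Das Integral von dem Ruck, mit a(0) = -10, ergibt die Beschleunigung: a(t) = -36·t^2 + 6·t - 10. Aus der Gleichung für die Beschleunigung a(t) = -36·t^2 + 6·t - 10, setzen wir t = 1 ein und erhalten a = -40.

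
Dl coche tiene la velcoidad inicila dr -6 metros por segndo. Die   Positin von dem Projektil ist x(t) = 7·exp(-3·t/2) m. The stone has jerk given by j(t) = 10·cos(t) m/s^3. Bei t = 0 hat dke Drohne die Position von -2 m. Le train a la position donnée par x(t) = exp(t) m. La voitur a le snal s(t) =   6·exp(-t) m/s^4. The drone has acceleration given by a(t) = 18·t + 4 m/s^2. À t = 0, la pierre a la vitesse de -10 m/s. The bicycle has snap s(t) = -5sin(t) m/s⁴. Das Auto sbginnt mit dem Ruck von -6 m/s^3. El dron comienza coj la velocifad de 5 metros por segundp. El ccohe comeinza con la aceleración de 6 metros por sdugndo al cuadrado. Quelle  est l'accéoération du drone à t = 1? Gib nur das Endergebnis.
L'accélération à t = 1 est a = 22.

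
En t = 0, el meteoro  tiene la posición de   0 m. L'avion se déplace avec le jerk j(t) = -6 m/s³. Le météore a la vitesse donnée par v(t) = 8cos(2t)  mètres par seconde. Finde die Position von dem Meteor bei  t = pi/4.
Um dies zu lösen, müssen wir 1 Integral unserer Gleichung für die Geschwindigkeit v(t) = 8·cos(2·t) finden. Mit ∫v(t)dt und Anwendung von x(0) = 0, finden wir x(t) = 4·sin(2·t). Aus der Gleichung für die Position x(t) = 4·sin(2·t), setzen wir t = pi/4 ein und erhalten x = 4.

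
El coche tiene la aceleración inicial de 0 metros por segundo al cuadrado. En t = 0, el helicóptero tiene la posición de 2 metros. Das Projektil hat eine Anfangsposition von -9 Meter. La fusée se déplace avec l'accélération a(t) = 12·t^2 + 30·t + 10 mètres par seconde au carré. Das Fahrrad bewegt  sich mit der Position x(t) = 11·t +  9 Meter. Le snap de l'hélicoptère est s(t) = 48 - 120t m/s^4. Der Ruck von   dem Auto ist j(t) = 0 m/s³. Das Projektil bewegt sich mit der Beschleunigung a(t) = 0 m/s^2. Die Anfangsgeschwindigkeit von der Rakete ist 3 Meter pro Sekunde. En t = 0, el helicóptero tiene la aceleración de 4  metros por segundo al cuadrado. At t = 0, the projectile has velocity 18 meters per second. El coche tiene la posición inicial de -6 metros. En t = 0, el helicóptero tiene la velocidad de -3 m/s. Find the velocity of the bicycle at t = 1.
Starting from position x(t) = 11·t + 9, we take 1 derivative. Differentiating position, we get velocity: v(t) = 11. Using v(t) = 11 and substituting t = 1, we find v = 11.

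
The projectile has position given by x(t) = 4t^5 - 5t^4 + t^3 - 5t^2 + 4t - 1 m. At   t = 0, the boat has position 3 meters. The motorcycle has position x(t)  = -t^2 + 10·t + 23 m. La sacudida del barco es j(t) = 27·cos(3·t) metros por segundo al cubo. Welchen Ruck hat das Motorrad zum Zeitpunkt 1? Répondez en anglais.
To solve this, we need to take 3 derivatives of our position equation x(t) = -t^2 + 10·t + 23. Taking d/dt of x(t), we find v(t) = 10 - 2·t. The derivative of velocity gives acceleration: a(t) = -2. The derivative of acceleration gives jerk: j(t) = 0. From the given jerk equation j(t) = 0, we substitute t = 1 to get j = 0.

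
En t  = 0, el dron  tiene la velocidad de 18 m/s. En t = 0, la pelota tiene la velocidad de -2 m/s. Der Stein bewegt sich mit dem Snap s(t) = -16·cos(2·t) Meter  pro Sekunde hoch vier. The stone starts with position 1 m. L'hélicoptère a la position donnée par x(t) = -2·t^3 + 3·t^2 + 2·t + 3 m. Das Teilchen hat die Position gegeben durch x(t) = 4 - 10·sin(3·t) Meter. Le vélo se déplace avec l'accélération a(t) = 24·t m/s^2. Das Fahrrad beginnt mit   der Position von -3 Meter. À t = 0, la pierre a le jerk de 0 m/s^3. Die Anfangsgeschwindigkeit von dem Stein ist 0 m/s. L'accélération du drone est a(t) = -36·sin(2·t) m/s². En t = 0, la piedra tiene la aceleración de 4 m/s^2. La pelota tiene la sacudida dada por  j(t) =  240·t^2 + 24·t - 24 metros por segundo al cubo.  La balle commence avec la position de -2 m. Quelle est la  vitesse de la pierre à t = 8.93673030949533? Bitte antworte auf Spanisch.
Para resolver esto, necesitamos tomar 3 integrales de nuestra ecuación del snap s(t) = -16·cos(2·t). La integral del snap, con j(0) = 0, da la sacudida: j(t) = -8·sin(2·t). La integral de la sacudida es la aceleración. Usando a(0) = 4, obtenemos a(t) = 4·cos(2·t). La integral de la aceleración, con v(0) = 0, da la velocidad: v(t) = 2·sin(2·t). Usando v(t) = 2·sin(2·t) y sustituyendo t = 8.93673030949533, encontramos v = -1.65663208070300.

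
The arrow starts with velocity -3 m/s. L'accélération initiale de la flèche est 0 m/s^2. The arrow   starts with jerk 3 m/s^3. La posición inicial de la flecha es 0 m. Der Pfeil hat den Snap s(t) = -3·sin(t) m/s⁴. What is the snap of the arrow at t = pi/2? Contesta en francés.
En utilisant s(t) = -3·sin(t) et en substituant t = pi/2, nous trouvons s = -3.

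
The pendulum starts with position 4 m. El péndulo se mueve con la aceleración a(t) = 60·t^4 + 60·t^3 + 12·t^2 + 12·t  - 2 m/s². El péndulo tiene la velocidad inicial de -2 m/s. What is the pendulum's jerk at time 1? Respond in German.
Wir müssen unsere Gleichung für die Beschleunigung a(t) = 60·t^4 + 60·t^3 + 12·t^2 + 12·t - 2 1-mal ableiten. Die Ableitung von der Beschleunigung ergibt den Ruck: j(t) = 240·t^3 + 180·t^2 + 24·t + 12. Wir haben den Ruck j(t) = 240·t^3 + 180·t^2 + 24·t + 12. Durch Einsetzen von t = 1: j(1) = 456.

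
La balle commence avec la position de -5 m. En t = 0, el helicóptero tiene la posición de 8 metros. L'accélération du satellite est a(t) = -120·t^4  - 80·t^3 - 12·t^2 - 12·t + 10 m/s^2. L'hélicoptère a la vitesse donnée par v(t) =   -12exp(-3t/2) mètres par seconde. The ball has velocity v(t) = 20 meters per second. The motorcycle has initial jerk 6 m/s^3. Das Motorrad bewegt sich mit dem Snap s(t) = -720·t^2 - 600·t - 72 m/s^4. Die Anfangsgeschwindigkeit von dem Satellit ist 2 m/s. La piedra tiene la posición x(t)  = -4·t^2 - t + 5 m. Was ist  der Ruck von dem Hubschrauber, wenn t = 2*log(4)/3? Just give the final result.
Die Antwort ist -27/4.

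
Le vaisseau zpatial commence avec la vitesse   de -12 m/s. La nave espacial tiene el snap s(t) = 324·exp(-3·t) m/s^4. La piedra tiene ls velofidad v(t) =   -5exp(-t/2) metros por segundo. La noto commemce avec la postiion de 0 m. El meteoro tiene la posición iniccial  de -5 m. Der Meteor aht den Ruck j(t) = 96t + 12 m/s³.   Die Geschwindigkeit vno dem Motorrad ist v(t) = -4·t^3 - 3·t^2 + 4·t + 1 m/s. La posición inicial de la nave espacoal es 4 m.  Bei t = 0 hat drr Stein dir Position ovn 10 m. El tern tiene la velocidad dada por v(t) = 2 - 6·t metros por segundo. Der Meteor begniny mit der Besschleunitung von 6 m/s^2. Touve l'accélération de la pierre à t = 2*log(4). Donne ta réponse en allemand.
Um dies zu lösen, müssen wir 1 Ableitung unserer Gleichung für die Geschwindigkeit v(t) = -5·exp(-t/2) nehmen. Durch Ableiten von der Geschwindigkeit erhalten wir die Beschleunigung: a(t) = 5·exp(-t/2)/2. Mit a(t) = 5·exp(-t/2)/2 und Einsetzen von t = 2*log(4), finden wir a = 5/8.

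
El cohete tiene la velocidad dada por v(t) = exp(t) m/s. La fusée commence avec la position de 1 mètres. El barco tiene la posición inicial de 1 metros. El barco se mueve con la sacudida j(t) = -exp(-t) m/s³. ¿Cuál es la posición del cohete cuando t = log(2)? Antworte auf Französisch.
Nous devons intégrer notre équation de la vitesse v(t) = exp(t) 1 fois. L'intégrale de la vitesse est la position. En utilisant x(0) = 1, nous obtenons x(t) = exp(t). De l'équation de la position x(t) = exp(t), nous substituons t = log(2) pour obtenir x = 2.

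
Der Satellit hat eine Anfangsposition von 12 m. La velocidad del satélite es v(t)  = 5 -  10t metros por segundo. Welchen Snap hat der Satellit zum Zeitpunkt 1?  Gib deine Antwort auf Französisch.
Pour résoudre ceci, nous devons prendre 3 dérivées de notre équation de la vitesse v(t) = 5 - 10·t. En prenant d/dt de v(t), nous trouvons a(t) = -10. En dérivant l'accélération, nous obtenons le jerk: j(t) = 0. La dérivée du jerk donne le snap: s(t) = 0. En utilisant s(t) = 0 et en substituant t = 1, nous trouvons s = 0.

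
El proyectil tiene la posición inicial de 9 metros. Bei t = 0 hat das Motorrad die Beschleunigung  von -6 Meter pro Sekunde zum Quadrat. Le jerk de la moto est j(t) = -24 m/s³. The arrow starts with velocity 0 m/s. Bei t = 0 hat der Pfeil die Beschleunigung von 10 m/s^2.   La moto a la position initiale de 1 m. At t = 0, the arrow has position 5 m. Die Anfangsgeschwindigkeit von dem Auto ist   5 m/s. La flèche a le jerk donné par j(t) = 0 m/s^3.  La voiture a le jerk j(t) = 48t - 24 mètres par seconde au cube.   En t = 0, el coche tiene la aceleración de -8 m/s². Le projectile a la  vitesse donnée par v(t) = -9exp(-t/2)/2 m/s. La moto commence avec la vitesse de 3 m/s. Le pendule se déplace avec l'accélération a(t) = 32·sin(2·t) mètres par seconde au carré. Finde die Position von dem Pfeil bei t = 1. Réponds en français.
Nous devons intégrer notre équation du jerk j(t) = 0 3 fois. En prenant ∫j(t)dt et en appliquant a(0) = 10, nous trouvons a(t) = 10. En prenant ∫a(t)dt et en appliquant v(0) = 0, nous trouvons v(t) = 10·t. En intégrant la vitesse et en utilisant la condition initiale x(0) = 5, nous obtenons x(t) = 5·t^2 + 5. En utilisant x(t) = 5·t^2 + 5 et en substituant t = 1, nous trouvons x = 10.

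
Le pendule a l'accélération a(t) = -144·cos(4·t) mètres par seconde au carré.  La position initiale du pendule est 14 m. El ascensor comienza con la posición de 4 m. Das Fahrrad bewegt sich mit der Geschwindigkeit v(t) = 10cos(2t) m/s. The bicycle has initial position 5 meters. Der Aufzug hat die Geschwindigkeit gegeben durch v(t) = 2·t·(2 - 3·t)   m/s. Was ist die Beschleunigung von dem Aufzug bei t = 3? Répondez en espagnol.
Partiendo de la velocidad v(t) = 2·t·(2 - 3·t), tomamos 1 derivada. La derivada de la velocidad da la aceleración: a(t) = 4 - 12·t. Usando a(t) = 4 - 12·t y sustituyendo t = 3, encontramos a = -32.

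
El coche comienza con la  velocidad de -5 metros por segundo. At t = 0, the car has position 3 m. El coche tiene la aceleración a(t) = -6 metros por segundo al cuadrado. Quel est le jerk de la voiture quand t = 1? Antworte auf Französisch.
Nous devons dériver notre équation de l'accélération a(t) = -6 1 fois. En dérivant l'accélération, nous obtenons le jerk: j(t) = 0. Nous avons le jerk j(t) = 0. En substituant t = 1: j(1) = 0.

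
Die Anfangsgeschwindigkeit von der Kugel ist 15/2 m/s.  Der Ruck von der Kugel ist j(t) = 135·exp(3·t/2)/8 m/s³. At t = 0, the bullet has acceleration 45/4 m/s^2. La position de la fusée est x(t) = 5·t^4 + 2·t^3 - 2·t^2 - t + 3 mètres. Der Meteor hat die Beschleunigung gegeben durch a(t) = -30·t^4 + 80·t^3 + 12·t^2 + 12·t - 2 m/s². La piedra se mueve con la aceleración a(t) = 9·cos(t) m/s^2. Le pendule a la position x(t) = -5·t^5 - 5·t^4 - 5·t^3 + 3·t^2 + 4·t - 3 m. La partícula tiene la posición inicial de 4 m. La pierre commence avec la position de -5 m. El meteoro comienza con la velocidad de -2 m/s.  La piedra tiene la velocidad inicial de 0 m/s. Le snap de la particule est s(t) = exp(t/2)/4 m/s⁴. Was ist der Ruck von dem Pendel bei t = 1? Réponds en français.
Nous devons dériver notre équation de la position x(t) = -5·t^5 - 5·t^4 - 5·t^3 + 3·t^2 + 4·t - 3 3 fois. La dérivée de la position donne la vitesse: v(t) = -25·t^4 - 20·t^3 - 15·t^2 + 6·t + 4. La dérivée de la vitesse donne l'accélération: a(t) = -100·t^3 - 60·t^2 - 30·t + 6. En prenant d/dt de a(t), nous trouvons j(t) = -300·t^2 - 120·t - 30. De l'équation du jerk j(t) = -300·t^2 - 120·t - 30, nous substituons t = 1 pour obtenir j = -450.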